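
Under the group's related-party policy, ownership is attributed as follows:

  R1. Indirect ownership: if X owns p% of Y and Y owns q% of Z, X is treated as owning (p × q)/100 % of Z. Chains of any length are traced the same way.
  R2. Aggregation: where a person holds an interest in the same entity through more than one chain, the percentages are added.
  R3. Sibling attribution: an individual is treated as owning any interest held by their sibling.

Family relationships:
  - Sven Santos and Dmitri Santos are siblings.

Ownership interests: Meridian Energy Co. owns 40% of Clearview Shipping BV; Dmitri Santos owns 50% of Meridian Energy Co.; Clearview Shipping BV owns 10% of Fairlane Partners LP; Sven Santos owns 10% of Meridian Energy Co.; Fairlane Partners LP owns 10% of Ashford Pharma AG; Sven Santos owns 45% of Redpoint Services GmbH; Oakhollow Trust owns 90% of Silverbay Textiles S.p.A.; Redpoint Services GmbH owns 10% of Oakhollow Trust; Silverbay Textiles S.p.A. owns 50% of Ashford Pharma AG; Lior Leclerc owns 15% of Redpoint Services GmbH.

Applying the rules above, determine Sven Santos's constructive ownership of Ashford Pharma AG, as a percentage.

2.265%

By sibling attribution (R3), Sven Santos is treated as also owning Dmitri Santos's interest in Meridian Energy Co, giving 10% + 50% = 60%.
Chain via Meridian Energy Co. → Clearview Shipping BV → Fairlane Partners LP (R1): 60% × 40% × 10% × 10% = 0.24% of Ashford Pharma AG.
Chain via Redpoint Services GmbH → Oakhollow Trust → Silverbay Textiles S.p.A. (R1): 45% × 10% × 90% × 50% = 2.025% of Ashford Pharma AG.
Aggregating (R2): 0.24% + 2.025% = 2.265%.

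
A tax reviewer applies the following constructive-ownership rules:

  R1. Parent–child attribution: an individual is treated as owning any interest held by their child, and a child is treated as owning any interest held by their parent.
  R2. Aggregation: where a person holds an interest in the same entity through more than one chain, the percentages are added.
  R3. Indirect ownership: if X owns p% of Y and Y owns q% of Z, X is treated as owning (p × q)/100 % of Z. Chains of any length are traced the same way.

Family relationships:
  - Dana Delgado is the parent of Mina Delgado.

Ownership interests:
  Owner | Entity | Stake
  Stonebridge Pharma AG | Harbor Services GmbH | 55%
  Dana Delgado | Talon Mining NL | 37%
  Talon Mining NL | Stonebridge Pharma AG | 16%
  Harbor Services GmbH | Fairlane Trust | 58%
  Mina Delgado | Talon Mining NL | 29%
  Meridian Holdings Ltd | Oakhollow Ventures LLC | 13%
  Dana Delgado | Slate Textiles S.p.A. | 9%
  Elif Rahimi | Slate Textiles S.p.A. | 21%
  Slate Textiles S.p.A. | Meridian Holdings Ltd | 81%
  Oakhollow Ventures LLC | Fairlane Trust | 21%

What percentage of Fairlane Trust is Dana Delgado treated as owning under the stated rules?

By parent–child attribution (R1), Dana Delgado is treated as also owning Mina Delgado's interest in Talon Mining NL, giving 37% + 29% = 66%.
Chain via Slate Textiles S.p.A. → Meridian Holdings Ltd → Oakhollow Ventures LLC (R3): 9% × 81% × 13% × 21% = 0.199017% of Fairlane Trust.
Chain via Talon Mining NL → Stonebridge Pharma AG → Harbor Services GmbH (R3): 66% × 16% × 55% × 58% = 3.36864% of Fairlane Trust.
Aggregating (R2): 0.199017% + 3.36864% = 3.567657%.

3.567657%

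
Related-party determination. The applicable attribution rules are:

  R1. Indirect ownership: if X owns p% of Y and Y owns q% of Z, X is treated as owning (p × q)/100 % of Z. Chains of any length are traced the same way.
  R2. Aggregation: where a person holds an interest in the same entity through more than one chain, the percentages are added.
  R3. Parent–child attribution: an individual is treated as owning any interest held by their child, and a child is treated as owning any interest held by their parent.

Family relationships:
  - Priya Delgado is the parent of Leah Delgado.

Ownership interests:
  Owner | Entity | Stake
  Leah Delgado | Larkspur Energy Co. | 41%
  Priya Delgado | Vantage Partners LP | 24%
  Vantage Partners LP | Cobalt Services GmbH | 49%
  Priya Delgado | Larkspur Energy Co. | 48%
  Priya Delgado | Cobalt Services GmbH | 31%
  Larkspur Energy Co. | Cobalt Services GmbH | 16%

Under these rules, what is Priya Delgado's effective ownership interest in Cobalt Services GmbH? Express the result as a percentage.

By parent–child attribution (R3), Priya Delgado is treated as also owning Leah Delgado's interest in Larkspur Energy Co, giving 48% + 41% = 89%.
Chain via Vantage Partners LP (R1): 24% × 49% = 11.76% of Cobalt Services GmbH.
Chain via Larkspur Energy Co. (R1): 89% × 16% = 14.24% of Cobalt Services GmbH.
Direct interest in Cobalt Services GmbH: 31%.
Aggregating (R2): 11.76% + 14.24% + 31% = 57%.

57%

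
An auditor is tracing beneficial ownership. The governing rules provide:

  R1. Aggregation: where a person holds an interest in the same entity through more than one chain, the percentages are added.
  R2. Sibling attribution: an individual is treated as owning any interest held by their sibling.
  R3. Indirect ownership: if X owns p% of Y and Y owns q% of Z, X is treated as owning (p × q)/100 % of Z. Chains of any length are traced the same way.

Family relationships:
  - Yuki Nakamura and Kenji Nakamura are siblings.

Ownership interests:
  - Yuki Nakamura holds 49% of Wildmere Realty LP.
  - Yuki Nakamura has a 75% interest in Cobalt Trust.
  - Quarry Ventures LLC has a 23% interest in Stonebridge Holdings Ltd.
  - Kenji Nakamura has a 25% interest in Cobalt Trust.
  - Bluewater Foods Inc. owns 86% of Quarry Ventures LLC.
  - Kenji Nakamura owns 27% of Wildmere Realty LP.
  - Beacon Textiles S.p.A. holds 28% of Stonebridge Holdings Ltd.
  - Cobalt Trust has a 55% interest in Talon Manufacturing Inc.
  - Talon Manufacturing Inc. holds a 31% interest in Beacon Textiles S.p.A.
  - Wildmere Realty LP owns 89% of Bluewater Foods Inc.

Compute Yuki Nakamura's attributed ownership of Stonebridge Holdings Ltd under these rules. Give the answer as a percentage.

18.153192%

By sibling attribution (R2), Yuki Nakamura is treated as also owning Kenji Nakamura's interest in Wildmere Realty LP, giving 49% + 27% = 76%.
By sibling attribution (R2), Yuki Nakamura is treated as also owning Kenji Nakamura's interest in Cobalt Trust, giving 75% + 25% = 100%.
Chain via Wildmere Realty LP → Bluewater Foods Inc. → Quarry Ventures LLC (R3): 76% × 89% × 86% × 23% = 13.379192% of Stonebridge Holdings Ltd.
Chain via Cobalt Trust → Talon Manufacturing Inc. → Beacon Textiles S.p.A. (R3): 100% × 55% × 31% × 28% = 4.774% of Stonebridge Holdings Ltd.
Aggregating (R1): 13.379192% + 4.774% = 18.153192%.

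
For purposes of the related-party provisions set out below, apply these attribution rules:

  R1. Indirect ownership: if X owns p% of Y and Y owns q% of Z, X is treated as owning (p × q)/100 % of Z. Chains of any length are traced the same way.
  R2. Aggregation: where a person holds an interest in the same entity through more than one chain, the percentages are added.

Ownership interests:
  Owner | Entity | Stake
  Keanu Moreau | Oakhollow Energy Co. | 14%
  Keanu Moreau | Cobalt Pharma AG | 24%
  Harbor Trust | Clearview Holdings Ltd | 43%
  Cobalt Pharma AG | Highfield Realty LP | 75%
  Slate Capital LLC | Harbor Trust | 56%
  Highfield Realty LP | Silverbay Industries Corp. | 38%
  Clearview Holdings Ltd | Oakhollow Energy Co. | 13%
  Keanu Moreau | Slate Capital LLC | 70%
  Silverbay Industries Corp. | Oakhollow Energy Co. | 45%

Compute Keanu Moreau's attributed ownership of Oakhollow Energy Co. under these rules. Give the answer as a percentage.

Chain via Slate Capital LLC → Harbor Trust → Clearview Holdings Ltd (R1): 70% × 56% × 43% × 13% = 2.19128% of Oakhollow Energy Co.
Chain via Cobalt Pharma AG → Highfield Realty LP → Silverbay Industries Corp. (R1): 24% × 75% × 38% × 45% = 3.078% of Oakhollow Energy Co.
Direct interest in Oakhollow Energy Co: 14%.
Aggregating (R2): 2.19128% + 3.078% + 14% = 19.26928%.

19.26928%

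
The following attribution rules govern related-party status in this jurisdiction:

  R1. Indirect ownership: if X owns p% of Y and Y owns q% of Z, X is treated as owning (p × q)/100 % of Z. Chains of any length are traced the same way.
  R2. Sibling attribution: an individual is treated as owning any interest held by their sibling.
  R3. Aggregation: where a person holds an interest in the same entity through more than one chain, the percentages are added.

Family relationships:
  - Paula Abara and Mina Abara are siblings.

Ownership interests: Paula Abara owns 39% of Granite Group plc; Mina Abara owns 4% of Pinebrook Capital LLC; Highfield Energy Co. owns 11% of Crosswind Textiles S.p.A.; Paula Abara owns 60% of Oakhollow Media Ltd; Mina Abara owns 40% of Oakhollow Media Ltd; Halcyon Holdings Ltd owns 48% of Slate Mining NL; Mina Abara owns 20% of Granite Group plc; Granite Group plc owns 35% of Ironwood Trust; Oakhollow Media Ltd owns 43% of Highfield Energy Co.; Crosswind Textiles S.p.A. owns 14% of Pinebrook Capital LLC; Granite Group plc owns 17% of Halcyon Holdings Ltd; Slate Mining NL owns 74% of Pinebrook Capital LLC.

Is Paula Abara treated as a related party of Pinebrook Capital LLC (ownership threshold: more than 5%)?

Yes

By sibling attribution (R2), Paula Abara is treated as also owning Mina Abara's interest in Granite Group plc, giving 39% + 20% = 59%.
By sibling attribution (R2), Paula Abara is treated as also owning Mina Abara's interest in Oakhollow Media Ltd, giving 60% + 40% = 100%.
By sibling attribution (R2), Paula Abara is treated as owning Mina Abara's 4% interest in Pinebrook Capital LLC.
Chain via Granite Group plc → Halcyon Holdings Ltd → Slate Mining NL (R1): 59% × 17% × 48% × 74% = 3.562656% of Pinebrook Capital LLC.
Chain via Oakhollow Media Ltd → Highfield Energy Co. → Crosswind Textiles S.p.A. (R1): 100% × 43% × 11% × 14% = 0.6622% of Pinebrook Capital LLC.
Direct interest in Pinebrook Capital LLC: 4%.
Aggregating (R3): 3.562656% + 0.6622% + 4% = 8.224856%.
8.224856% exceeds the 5% threshold, so Paula is a related party to Pinebrook Capital LLC.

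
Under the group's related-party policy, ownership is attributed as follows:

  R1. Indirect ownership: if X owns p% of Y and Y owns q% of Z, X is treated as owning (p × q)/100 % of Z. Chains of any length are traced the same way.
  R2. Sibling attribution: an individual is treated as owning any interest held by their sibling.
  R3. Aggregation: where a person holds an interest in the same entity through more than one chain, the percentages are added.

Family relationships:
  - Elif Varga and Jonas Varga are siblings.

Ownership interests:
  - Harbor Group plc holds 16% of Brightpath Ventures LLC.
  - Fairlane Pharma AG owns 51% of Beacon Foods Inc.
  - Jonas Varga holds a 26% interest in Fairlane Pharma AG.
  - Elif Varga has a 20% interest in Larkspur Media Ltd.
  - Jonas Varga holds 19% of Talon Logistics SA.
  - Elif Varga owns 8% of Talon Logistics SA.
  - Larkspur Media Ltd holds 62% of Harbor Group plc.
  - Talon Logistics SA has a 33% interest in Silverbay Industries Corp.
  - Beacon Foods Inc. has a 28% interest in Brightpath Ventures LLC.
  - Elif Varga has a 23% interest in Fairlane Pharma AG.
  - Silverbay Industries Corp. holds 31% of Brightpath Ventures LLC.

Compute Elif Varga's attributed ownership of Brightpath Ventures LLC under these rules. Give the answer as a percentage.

By sibling attribution (R2), Elif Varga is treated as also owning Jonas Varga's interest in Talon Logistics SA, giving 8% + 19% = 27%.
By sibling attribution (R2), Elif Varga is treated as also owning Jonas Varga's interest in Fairlane Pharma AG, giving 23% + 26% = 49%.
Chain via Larkspur Media Ltd → Harbor Group plc (R1): 20% × 62% × 16% = 1.984% of Brightpath Ventures LLC.
Chain via Talon Logistics SA → Silverbay Industries Corp. (R1): 27% × 33% × 31% = 2.7621% of Brightpath Ventures LLC.
Chain via Fairlane Pharma AG → Beacon Foods Inc. (R1): 49% × 51% × 28% = 6.9972% of Brightpath Ventures LLC.
Aggregating (R3): 1.984% + 2.7621% + 6.9972% = 11.7433%.

11.7433%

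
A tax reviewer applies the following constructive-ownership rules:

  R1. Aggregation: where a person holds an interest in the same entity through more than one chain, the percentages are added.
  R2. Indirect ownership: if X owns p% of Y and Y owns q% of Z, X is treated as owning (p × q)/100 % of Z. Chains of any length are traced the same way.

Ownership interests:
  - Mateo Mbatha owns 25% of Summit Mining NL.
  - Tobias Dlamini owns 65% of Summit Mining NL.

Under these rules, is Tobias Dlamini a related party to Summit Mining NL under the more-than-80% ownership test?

No

Direct interest in Summit Mining NL: 65%.
65% does not exceed the 80% threshold, so Tobias is not a related party to Summit Mining NL.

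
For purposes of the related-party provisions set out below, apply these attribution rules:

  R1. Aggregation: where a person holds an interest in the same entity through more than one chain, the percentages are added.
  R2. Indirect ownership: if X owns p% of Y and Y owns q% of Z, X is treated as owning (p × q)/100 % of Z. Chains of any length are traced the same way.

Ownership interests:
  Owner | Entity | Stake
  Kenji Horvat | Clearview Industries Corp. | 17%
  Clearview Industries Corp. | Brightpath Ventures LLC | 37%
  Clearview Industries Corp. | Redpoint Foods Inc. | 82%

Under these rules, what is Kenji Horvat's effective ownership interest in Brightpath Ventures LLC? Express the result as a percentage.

Chain via Clearview Industries Corp. (R2): 17% × 37% = 6.29% of Brightpath Ventures LLC.

6.29%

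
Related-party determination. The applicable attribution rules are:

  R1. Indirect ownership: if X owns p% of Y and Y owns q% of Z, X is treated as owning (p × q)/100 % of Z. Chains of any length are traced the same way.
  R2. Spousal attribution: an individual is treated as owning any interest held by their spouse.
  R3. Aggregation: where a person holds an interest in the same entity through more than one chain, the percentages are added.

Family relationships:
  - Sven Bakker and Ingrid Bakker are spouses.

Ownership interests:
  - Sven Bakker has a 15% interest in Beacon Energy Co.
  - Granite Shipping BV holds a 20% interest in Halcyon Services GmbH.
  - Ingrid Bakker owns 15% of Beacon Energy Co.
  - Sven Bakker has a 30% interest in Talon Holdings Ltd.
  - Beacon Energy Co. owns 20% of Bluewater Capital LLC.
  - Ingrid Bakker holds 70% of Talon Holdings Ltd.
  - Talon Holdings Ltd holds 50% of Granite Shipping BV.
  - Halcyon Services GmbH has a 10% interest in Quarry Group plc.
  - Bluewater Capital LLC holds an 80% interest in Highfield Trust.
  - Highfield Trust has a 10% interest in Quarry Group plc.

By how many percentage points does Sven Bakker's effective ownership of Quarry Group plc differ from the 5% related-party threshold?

3.52

By spousal attribution (R2), Sven Bakker is treated as also owning Ingrid Bakker's interest in Talon Holdings Ltd, giving 30% + 70% = 100%.
By spousal attribution (R2), Sven Bakker is treated as also owning Ingrid Bakker's interest in Beacon Energy Co, giving 15% + 15% = 30%.
Chain via Talon Holdings Ltd → Granite Shipping BV → Halcyon Services GmbH (R1): 100% × 50% × 20% × 10% = 1% of Quarry Group plc.
Chain via Beacon Energy Co. → Bluewater Capital LLC → Highfield Trust (R1): 30% × 20% × 80% × 10% = 0.48% of Quarry Group plc.
Aggregating (R3): 1% + 0.48% = 1.48%.
1.48% falls short of the 5% threshold by 3.52 percentage points.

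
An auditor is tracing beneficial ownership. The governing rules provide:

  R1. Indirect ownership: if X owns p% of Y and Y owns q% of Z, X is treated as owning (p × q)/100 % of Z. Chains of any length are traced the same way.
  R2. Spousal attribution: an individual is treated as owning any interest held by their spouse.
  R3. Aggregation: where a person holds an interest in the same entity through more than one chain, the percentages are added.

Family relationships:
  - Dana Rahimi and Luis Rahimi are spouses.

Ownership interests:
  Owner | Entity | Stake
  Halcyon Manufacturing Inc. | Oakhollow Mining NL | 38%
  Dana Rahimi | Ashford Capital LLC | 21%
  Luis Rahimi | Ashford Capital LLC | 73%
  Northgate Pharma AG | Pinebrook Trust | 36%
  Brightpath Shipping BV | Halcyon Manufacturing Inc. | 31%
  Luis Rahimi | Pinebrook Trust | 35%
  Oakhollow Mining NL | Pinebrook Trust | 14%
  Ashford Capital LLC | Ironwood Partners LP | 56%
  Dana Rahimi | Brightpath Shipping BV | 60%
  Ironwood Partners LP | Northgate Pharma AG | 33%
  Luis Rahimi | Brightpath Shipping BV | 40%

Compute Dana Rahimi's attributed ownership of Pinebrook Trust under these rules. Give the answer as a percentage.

42.902832%

By spousal attribution (R2), Dana Rahimi is treated as also owning Luis Rahimi's interest in Brightpath Shipping BV, giving 60% + 40% = 100%.
By spousal attribution (R2), Dana Rahimi is treated as also owning Luis Rahimi's interest in Ashford Capital LLC, giving 21% + 73% = 94%.
By spousal attribution (R2), Dana Rahimi is treated as owning Luis Rahimi's 35% interest in Pinebrook Trust.
Chain via Brightpath Shipping BV → Halcyon Manufacturing Inc. → Oakhollow Mining NL (R1): 100% × 31% × 38% × 14% = 1.6492% of Pinebrook Trust.
Chain via Ashford Capital LLC → Ironwood Partners LP → Northgate Pharma AG (R1): 94% × 56% × 33% × 36% = 6.253632% of Pinebrook Trust.
Direct interest in Pinebrook Trust: 35%.
Aggregating (R3): 1.6492% + 6.253632% + 35% = 42.902832%.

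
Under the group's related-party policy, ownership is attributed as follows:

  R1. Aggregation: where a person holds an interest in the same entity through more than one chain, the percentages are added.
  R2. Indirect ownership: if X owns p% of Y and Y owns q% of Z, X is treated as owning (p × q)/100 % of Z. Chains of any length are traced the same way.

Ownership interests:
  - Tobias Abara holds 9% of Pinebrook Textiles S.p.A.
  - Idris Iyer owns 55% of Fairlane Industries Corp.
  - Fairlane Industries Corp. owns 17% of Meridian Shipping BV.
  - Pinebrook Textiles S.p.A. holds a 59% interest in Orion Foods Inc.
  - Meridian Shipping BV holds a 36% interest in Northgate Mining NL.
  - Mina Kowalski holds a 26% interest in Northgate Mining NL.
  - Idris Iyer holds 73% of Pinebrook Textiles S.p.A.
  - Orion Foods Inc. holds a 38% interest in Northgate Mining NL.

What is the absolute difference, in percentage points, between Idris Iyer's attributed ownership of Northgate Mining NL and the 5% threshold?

Chain via Pinebrook Textiles S.p.A. → Orion Foods Inc. (R2): 73% × 59% × 38% = 16.3666% of Northgate Mining NL.
Chain via Fairlane Industries Corp. → Meridian Shipping BV (R2): 55% × 17% × 36% = 3.366% of Northgate Mining NL.
Aggregating (R1): 16.3666% + 3.366% = 19.7326%.
19.7326% exceeds the 5% threshold by 14.7326 percentage points.

14.7326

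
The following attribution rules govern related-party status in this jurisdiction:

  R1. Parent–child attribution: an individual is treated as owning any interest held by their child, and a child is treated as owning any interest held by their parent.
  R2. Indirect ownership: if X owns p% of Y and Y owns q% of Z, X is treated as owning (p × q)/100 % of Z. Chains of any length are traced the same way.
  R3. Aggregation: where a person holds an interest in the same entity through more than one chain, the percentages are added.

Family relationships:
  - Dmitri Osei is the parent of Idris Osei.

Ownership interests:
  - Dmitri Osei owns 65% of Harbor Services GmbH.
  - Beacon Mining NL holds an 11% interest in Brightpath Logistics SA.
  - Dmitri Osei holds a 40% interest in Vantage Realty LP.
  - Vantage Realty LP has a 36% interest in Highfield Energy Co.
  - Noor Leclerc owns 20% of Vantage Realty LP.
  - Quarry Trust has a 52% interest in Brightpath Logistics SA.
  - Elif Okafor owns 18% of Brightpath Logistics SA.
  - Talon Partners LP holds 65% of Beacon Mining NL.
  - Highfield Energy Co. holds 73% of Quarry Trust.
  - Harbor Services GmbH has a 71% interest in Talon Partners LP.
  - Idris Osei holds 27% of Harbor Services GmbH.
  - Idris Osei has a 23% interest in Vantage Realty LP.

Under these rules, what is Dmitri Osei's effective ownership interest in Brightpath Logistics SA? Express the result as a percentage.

By parent–child attribution (R1), Dmitri Osei is treated as also owning Idris Osei's interest in Harbor Services GmbH, giving 65% + 27% = 92%.
By parent–child attribution (R1), Dmitri Osei is treated as also owning Idris Osei's interest in Vantage Realty LP, giving 40% + 23% = 63%.
Chain via Harbor Services GmbH → Talon Partners LP → Beacon Mining NL (R2): 92% × 71% × 65% × 11% = 4.67038% of Brightpath Logistics SA.
Chain via Vantage Realty LP → Highfield Energy Co. → Quarry Trust (R2): 63% × 36% × 73% × 52% = 8.609328% of Brightpath Logistics SA.
Aggregating (R3): 4.67038% + 8.609328% = 13.279708%.

13.279708%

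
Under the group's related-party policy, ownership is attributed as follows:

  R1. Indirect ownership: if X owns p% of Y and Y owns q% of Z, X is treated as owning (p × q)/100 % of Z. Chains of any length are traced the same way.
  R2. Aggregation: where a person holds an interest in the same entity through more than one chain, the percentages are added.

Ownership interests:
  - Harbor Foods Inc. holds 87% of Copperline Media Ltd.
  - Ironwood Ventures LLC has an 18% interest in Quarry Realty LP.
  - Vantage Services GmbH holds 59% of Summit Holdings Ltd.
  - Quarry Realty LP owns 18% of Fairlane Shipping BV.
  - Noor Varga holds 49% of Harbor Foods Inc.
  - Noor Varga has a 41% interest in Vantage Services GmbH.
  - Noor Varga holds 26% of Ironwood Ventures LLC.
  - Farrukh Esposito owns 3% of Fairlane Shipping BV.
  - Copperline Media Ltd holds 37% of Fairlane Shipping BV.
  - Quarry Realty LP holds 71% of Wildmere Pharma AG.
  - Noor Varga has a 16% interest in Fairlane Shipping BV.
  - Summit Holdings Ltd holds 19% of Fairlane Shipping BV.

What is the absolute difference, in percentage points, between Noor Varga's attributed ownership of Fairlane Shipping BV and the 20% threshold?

17.2116

Chain via Vantage Services GmbH → Summit Holdings Ltd (R1): 41% × 59% × 19% = 4.5961% of Fairlane Shipping BV.
Chain via Ironwood Ventures LLC → Quarry Realty LP (R1): 26% × 18% × 18% = 0.8424% of Fairlane Shipping BV.
Chain via Harbor Foods Inc. → Copperline Media Ltd (R1): 49% × 87% × 37% = 15.7731% of Fairlane Shipping BV.
Direct interest in Fairlane Shipping BV: 16%.
Aggregating (R2): 4.5961% + 0.8424% + 15.7731% + 16% = 37.2116%.
37.2116% exceeds the 20% threshold by 17.2116 percentage points.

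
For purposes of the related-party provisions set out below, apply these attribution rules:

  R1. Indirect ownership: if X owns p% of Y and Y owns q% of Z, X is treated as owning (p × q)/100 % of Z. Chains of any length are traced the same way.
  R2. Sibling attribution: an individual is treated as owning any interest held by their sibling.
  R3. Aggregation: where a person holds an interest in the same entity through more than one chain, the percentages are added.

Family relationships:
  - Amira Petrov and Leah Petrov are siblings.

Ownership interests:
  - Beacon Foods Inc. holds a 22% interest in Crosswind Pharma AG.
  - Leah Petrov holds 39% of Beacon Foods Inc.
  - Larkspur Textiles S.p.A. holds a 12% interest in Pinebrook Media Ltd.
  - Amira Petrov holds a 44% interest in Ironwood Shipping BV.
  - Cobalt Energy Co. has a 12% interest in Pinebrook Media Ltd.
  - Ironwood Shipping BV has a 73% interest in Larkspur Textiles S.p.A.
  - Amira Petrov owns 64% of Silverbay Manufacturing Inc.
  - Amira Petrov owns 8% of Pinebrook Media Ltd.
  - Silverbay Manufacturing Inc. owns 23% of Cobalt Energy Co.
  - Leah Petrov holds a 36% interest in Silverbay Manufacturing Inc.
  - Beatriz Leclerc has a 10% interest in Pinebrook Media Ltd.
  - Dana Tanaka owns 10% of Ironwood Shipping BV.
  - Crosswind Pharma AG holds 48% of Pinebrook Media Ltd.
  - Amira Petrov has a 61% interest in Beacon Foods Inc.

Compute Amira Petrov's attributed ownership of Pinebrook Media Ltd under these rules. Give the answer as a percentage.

By sibling attribution (R2), Amira Petrov is treated as also owning Leah Petrov's interest in Beacon Foods Inc, giving 61% + 39% = 100%.
By sibling attribution (R2), Amira Petrov is treated as also owning Leah Petrov's interest in Silverbay Manufacturing Inc, giving 64% + 36% = 100%.
Chain via Beacon Foods Inc. → Crosswind Pharma AG (R1): 100% × 22% × 48% = 10.56% of Pinebrook Media Ltd.
Chain via Ironwood Shipping BV → Larkspur Textiles S.p.A. (R1): 44% × 73% × 12% = 3.8544% of Pinebrook Media Ltd.
Chain via Silverbay Manufacturing Inc. → Cobalt Energy Co. (R1): 100% × 23% × 12% = 2.76% of Pinebrook Media Ltd.
Direct interest in Pinebrook Media Ltd: 8%.
Aggregating (R3): 10.56% + 3.8544% + 2.76% + 8% = 25.1744%.

25.1744%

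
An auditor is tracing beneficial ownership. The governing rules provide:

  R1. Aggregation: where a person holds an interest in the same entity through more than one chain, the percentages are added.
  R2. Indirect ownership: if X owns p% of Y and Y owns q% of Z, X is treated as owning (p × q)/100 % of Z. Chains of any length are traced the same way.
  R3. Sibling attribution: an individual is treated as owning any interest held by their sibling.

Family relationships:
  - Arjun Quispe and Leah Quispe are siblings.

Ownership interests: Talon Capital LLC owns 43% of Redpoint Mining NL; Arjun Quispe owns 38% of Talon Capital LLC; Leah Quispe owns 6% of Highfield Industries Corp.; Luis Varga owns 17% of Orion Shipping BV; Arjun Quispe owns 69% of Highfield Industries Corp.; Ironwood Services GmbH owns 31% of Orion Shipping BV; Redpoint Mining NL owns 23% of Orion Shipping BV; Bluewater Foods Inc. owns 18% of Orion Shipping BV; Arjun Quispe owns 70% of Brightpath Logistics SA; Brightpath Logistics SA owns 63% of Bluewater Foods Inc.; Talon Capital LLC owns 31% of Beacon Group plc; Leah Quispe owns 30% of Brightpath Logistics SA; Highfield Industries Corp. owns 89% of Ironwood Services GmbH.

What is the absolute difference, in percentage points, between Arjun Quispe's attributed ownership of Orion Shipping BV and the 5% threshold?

30.7907

By sibling attribution (R3), Arjun Quispe is treated as also owning Leah Quispe's interest in Brightpath Logistics SA, giving 70% + 30% = 100%.
By sibling attribution (R3), Arjun Quispe is treated as also owning Leah Quispe's interest in Highfield Industries Corp, giving 69% + 6% = 75%.
Chain via Brightpath Logistics SA → Bluewater Foods Inc. (R2): 100% × 63% × 18% = 11.34% of Orion Shipping BV.
Chain via Talon Capital LLC → Redpoint Mining NL (R2): 38% × 43% × 23% = 3.7582% of Orion Shipping BV.
Chain via Highfield Industries Corp. → Ironwood Services GmbH (R2): 75% × 89% × 31% = 20.6925% of Orion Shipping BV.
Aggregating (R1): 11.34% + 3.7582% + 20.6925% = 35.7907%.
35.7907% exceeds the 5% threshold by 30.7907 percentage points.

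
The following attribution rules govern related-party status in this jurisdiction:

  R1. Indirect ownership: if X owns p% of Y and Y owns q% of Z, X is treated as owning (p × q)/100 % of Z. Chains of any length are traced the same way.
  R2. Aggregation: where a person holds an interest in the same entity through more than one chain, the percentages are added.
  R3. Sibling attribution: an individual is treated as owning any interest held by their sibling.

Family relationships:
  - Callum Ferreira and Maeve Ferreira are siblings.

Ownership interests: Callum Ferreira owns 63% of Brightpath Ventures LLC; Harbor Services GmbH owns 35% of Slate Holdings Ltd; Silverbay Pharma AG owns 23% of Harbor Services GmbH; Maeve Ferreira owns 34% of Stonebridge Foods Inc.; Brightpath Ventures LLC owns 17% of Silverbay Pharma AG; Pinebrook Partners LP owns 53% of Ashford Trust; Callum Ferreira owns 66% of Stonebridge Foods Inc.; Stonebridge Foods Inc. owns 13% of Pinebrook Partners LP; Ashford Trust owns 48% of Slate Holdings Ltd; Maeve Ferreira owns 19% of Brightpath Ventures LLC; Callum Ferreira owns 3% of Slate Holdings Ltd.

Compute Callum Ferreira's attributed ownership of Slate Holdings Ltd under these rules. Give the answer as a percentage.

By sibling attribution (R3), Callum Ferreira is treated as also owning Maeve Ferreira's interest in Brightpath Ventures LLC, giving 63% + 19% = 82%.
By sibling attribution (R3), Callum Ferreira is treated as also owning Maeve Ferreira's interest in Stonebridge Foods Inc, giving 66% + 34% = 100%.
Chain via Brightpath Ventures LLC → Silverbay Pharma AG → Harbor Services GmbH (R1): 82% × 17% × 23% × 35% = 1.12217% of Slate Holdings Ltd.
Chain via Stonebridge Foods Inc. → Pinebrook Partners LP → Ashford Trust (R1): 100% × 13% × 53% × 48% = 3.3072% of Slate Holdings Ltd.
Direct interest in Slate Holdings Ltd: 3%.
Aggregating (R2): 1.12217% + 3.3072% + 3% = 7.42937%.

7.42937%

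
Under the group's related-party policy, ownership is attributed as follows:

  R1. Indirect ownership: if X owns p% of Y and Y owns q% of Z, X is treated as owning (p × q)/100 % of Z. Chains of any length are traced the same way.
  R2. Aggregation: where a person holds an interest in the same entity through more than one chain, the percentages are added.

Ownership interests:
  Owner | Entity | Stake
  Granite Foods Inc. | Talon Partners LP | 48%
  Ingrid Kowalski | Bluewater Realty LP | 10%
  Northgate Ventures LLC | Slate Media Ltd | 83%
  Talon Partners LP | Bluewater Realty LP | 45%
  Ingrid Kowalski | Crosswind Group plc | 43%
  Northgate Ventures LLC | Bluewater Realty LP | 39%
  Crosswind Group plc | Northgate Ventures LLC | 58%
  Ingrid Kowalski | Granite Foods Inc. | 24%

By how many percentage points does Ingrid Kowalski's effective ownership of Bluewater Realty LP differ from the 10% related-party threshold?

14.9106

Chain via Granite Foods Inc. → Talon Partners LP (R1): 24% × 48% × 45% = 5.184% of Bluewater Realty LP.
Chain via Crosswind Group plc → Northgate Ventures LLC (R1): 43% × 58% × 39% = 9.7266% of Bluewater Realty LP.
Direct interest in Bluewater Realty LP: 10%.
Aggregating (R2): 5.184% + 9.7266% + 10% = 24.9106%.
24.9106% exceeds the 10% threshold by 14.9106 percentage points.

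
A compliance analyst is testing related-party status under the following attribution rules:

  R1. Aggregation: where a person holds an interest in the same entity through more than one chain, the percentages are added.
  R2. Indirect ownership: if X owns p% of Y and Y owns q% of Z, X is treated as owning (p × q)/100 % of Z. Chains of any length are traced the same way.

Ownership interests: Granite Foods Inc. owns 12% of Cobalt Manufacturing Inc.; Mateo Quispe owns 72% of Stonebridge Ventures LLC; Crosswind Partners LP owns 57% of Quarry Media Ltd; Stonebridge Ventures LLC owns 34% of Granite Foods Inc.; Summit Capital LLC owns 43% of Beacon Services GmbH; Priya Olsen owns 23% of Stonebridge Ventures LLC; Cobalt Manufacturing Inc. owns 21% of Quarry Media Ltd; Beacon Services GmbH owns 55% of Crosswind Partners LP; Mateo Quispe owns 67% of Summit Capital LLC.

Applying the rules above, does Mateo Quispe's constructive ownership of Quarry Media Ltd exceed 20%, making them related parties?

No

Chain via Stonebridge Ventures LLC → Granite Foods Inc. → Cobalt Manufacturing Inc. (R2): 72% × 34% × 12% × 21% = 0.616896% of Quarry Media Ltd.
Chain via Summit Capital LLC → Beacon Services GmbH → Crosswind Partners LP (R2): 67% × 43% × 55% × 57% = 9.031935% of Quarry Media Ltd.
Aggregating (R1): 0.616896% + 9.031935% = 9.648831%.
9.648831% does not exceed the 20% threshold, so Mateo is not a related party to Quarry Media Ltd.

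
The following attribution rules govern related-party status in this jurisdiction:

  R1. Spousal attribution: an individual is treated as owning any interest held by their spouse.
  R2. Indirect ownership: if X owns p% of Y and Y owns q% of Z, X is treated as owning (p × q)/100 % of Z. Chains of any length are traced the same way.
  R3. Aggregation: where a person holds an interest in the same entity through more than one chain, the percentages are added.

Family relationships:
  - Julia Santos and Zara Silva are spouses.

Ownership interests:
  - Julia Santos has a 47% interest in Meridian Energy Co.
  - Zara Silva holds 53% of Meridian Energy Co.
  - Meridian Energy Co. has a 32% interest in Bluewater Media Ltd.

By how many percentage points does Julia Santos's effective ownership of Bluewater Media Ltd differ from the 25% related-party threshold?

By spousal attribution (R1), Julia Santos is treated as also owning Zara Silva's interest in Meridian Energy Co, giving 47% + 53% = 100%.
Chain via Meridian Energy Co. (R2): 100% × 32% = 32% of Bluewater Media Ltd.
32% exceeds the 25% threshold by 7 percentage points.

7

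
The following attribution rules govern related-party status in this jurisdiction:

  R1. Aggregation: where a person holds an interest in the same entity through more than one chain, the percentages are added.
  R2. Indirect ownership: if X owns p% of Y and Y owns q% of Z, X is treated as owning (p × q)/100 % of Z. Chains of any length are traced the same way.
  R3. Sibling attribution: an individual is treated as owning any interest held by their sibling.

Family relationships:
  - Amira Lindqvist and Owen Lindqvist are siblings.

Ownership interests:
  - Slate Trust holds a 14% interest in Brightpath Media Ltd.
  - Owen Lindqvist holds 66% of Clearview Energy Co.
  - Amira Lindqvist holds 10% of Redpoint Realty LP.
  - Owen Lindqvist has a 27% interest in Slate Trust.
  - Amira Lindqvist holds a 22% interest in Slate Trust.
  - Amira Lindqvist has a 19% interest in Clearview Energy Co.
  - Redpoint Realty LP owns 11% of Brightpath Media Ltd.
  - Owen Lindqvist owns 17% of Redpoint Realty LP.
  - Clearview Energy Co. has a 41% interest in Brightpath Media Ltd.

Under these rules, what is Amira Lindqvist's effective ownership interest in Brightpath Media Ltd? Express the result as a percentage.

44.68%

By sibling attribution (R3), Amira Lindqvist is treated as also owning Owen Lindqvist's interest in Slate Trust, giving 22% + 27% = 49%.
By sibling attribution (R3), Amira Lindqvist is treated as also owning Owen Lindqvist's interest in Redpoint Realty LP, giving 10% + 17% = 27%.
By sibling attribution (R3), Amira Lindqvist is treated as also owning Owen Lindqvist's interest in Clearview Energy Co, giving 19% + 66% = 85%.
Chain via Slate Trust (R2): 49% × 14% = 6.86% of Brightpath Media Ltd.
Chain via Redpoint Realty LP (R2): 27% × 11% = 2.97% of Brightpath Media Ltd.
Chain via Clearview Energy Co. (R2): 85% × 41% = 34.85% of Brightpath Media Ltd.
Aggregating (R1): 6.86% + 2.97% + 34.85% = 44.68%.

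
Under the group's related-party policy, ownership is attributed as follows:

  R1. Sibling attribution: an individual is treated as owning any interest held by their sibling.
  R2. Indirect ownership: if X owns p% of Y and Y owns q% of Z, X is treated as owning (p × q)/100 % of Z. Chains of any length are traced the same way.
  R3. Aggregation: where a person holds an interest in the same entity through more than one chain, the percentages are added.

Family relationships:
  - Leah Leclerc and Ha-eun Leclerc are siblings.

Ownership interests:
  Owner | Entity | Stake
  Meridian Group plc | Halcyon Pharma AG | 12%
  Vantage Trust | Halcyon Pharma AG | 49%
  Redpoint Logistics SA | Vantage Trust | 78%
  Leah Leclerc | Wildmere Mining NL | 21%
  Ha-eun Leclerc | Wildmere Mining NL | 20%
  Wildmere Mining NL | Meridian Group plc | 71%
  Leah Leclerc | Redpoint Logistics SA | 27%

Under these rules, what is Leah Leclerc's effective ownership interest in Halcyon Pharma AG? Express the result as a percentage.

13.8126%

By sibling attribution (R1), Leah Leclerc is treated as also owning Ha-eun Leclerc's interest in Wildmere Mining NL, giving 21% + 20% = 41%.
Chain via Redpoint Logistics SA → Vantage Trust (R2): 27% × 78% × 49% = 10.3194% of Halcyon Pharma AG.
Chain via Wildmere Mining NL → Meridian Group plc (R2): 41% × 71% × 12% = 3.4932% of Halcyon Pharma AG.
Aggregating (R3): 10.3194% + 3.4932% = 13.8126%.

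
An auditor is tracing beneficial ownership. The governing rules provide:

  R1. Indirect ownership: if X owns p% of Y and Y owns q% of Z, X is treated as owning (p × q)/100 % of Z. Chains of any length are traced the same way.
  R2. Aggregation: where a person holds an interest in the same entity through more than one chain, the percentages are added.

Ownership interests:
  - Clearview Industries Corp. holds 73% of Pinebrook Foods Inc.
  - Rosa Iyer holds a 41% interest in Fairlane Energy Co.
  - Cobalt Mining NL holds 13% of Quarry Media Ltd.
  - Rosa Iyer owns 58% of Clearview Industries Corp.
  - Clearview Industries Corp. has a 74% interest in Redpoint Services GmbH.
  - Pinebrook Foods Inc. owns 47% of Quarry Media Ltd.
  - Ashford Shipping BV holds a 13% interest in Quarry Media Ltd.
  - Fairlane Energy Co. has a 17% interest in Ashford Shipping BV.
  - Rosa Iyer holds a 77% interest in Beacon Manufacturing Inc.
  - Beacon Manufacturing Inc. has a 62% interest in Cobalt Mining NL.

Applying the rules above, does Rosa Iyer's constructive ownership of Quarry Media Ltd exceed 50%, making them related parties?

No

Chain via Beacon Manufacturing Inc. → Cobalt Mining NL (R1): 77% × 62% × 13% = 6.2062% of Quarry Media Ltd.
Chain via Clearview Industries Corp. → Pinebrook Foods Inc. (R1): 58% × 73% × 47% = 19.8998% of Quarry Media Ltd.
Chain via Fairlane Energy Co. → Ashford Shipping BV (R1): 41% × 17% × 13% = 0.9061% of Quarry Media Ltd.
Aggregating (R2): 6.2062% + 19.8998% + 0.9061% = 27.0121%.
27.0121% does not exceed the 50% threshold, so Rosa is not a related party to Quarry Media Ltd.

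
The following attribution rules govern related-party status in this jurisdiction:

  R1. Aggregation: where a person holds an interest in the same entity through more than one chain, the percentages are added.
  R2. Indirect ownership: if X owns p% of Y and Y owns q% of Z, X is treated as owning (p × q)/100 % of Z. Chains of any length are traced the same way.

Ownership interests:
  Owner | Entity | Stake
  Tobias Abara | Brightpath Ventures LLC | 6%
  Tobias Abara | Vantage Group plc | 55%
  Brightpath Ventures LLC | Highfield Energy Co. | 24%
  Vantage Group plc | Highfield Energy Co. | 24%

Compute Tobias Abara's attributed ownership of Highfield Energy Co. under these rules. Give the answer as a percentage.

Chain via Brightpath Ventures LLC (R2): 6% × 24% = 1.44% of Highfield Energy Co.
Chain via Vantage Group plc (R2): 55% × 24% = 13.2% of Highfield Energy Co.
Aggregating (R1): 1.44% + 13.2% = 14.64%.

14.64%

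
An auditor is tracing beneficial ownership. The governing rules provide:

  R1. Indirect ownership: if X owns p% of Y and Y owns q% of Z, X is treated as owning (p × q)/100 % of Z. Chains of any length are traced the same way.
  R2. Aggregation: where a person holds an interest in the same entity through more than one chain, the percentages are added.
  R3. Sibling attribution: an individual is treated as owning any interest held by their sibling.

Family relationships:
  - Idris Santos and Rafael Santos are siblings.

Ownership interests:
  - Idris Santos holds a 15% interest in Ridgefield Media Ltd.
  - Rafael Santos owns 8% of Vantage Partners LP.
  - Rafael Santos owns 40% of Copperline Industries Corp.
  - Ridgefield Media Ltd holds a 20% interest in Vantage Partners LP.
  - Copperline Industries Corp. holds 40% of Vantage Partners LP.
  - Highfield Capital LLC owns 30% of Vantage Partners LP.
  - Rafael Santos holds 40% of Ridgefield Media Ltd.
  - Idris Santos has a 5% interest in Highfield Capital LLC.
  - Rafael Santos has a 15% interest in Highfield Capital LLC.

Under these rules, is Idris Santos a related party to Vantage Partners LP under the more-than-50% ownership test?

No

By sibling attribution (R3), Idris Santos is treated as also owning Rafael Santos's interest in Ridgefield Media Ltd, giving 15% + 40% = 55%.
By sibling attribution (R3), Idris Santos is treated as also owning Rafael Santos's interest in Highfield Capital LLC, giving 5% + 15% = 20%.
By sibling attribution (R3), Idris Santos is treated as owning Rafael Santos's 40% interest in Copperline Industries Corp.
By sibling attribution (R3), Idris Santos is treated as owning Rafael Santos's 8% interest in Vantage Partners LP.
Chain via Ridgefield Media Ltd (R1): 55% × 20% = 11% of Vantage Partners LP.
Chain via Highfield Capital LLC (R1): 20% × 30% = 6% of Vantage Partners LP.
Chain via Copperline Industries Corp. (R1): 40% × 40% = 16% of Vantage Partners LP.
Direct interest in Vantage Partners LP: 8%.
Aggregating (R2): 11% + 6% + 16% + 8% = 41%.
41% does not exceed the 50% threshold, so Idris is not a related party to Vantage Partners LP.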